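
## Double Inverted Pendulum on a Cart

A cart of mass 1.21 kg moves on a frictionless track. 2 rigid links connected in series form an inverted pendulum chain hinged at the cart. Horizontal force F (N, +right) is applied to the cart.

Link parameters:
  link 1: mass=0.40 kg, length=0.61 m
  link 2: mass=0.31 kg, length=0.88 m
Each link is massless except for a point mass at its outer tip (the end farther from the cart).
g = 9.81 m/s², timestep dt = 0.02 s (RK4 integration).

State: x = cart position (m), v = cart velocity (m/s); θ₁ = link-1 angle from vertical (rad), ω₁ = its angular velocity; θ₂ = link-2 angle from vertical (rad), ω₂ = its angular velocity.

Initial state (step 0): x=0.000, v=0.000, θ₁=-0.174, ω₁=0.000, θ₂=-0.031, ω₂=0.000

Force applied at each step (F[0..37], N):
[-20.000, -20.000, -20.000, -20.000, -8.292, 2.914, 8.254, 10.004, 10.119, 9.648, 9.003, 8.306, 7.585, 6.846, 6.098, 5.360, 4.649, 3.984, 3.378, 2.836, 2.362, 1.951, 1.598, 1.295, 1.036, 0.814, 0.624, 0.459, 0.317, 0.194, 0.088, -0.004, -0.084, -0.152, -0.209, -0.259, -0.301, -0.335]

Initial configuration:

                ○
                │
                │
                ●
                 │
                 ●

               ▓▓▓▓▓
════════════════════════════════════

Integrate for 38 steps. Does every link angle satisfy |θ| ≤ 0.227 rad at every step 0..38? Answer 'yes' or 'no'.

Answer: yes

Derivation:
apply F[0]=-20.000 → step 1: x=-0.003, v=-0.306, θ₁=-0.170, ω₁=0.396, θ₂=-0.030, ω₂=0.069
apply F[1]=-20.000 → step 2: x=-0.012, v=-0.614, θ₁=-0.158, ω₁=0.801, θ₂=-0.028, ω₂=0.133
apply F[2]=-20.000 → step 3: x=-0.028, v=-0.925, θ₁=-0.138, ω₁=1.223, θ₂=-0.025, ω₂=0.188
apply F[3]=-20.000 → step 4: x=-0.049, v=-1.241, θ₁=-0.109, ω₁=1.671, θ₂=-0.021, ω₂=0.230
apply F[4]=-8.292 → step 5: x=-0.075, v=-1.369, θ₁=-0.074, ω₁=1.835, θ₂=-0.016, ω₂=0.255
apply F[5]=+2.914 → step 6: x=-0.102, v=-1.315, θ₁=-0.038, ω₁=1.721, θ₂=-0.011, ω₂=0.269
apply F[6]=+8.254 → step 7: x=-0.127, v=-1.177, θ₁=-0.006, ω₁=1.484, θ₂=-0.005, ω₂=0.273
apply F[7]=+10.004 → step 8: x=-0.149, v=-1.012, θ₁=0.021, ω₁=1.219, θ₂=0.000, ω₂=0.269
apply F[8]=+10.119 → step 9: x=-0.168, v=-0.849, θ₁=0.042, ω₁=0.968, θ₂=0.005, ω₂=0.259
apply F[9]=+9.648 → step 10: x=-0.183, v=-0.695, θ₁=0.060, ω₁=0.744, θ₂=0.010, ω₂=0.242
apply F[10]=+9.003 → step 11: x=-0.196, v=-0.554, θ₁=0.072, ω₁=0.548, θ₂=0.015, ω₂=0.220
apply F[11]=+8.306 → step 12: x=-0.205, v=-0.426, θ₁=0.082, ω₁=0.378, θ₂=0.019, ω₂=0.196
apply F[12]=+7.585 → step 13: x=-0.213, v=-0.311, θ₁=0.088, ω₁=0.234, θ₂=0.023, ω₂=0.169
apply F[13]=+6.846 → step 14: x=-0.218, v=-0.208, θ₁=0.091, ω₁=0.112, θ₂=0.026, ω₂=0.143
apply F[14]=+6.098 → step 15: x=-0.221, v=-0.118, θ₁=0.092, ω₁=0.012, θ₂=0.029, ω₂=0.116
apply F[15]=+5.360 → step 16: x=-0.223, v=-0.041, θ₁=0.092, ω₁=-0.070, θ₂=0.031, ω₂=0.091
apply F[16]=+4.649 → step 17: x=-0.223, v=0.026, θ₁=0.090, ω₁=-0.133, θ₂=0.032, ω₂=0.067
apply F[17]=+3.984 → step 18: x=-0.222, v=0.081, θ₁=0.087, ω₁=-0.181, θ₂=0.033, ω₂=0.044
apply F[18]=+3.378 → step 19: x=-0.220, v=0.127, θ₁=0.083, ω₁=-0.216, θ₂=0.034, ω₂=0.024
apply F[19]=+2.836 → step 20: x=-0.217, v=0.165, θ₁=0.078, ω₁=-0.240, θ₂=0.034, ω₂=0.006
apply F[20]=+2.362 → step 21: x=-0.213, v=0.195, θ₁=0.073, ω₁=-0.255, θ₂=0.034, ω₂=-0.011
apply F[21]=+1.951 → step 22: x=-0.209, v=0.219, θ₁=0.068, ω₁=-0.263, θ₂=0.034, ω₂=-0.025
apply F[22]=+1.598 → step 23: x=-0.205, v=0.238, θ₁=0.063, ω₁=-0.265, θ₂=0.033, ω₂=-0.038
apply F[23]=+1.295 → step 24: x=-0.200, v=0.252, θ₁=0.058, ω₁=-0.262, θ₂=0.032, ω₂=-0.049
apply F[24]=+1.036 → step 25: x=-0.194, v=0.263, θ₁=0.052, ω₁=-0.257, θ₂=0.031, ω₂=-0.058
apply F[25]=+0.814 → step 26: x=-0.189, v=0.271, θ₁=0.047, ω₁=-0.248, θ₂=0.030, ω₂=-0.065
apply F[26]=+0.624 → step 27: x=-0.184, v=0.276, θ₁=0.042, ω₁=-0.239, θ₂=0.029, ω₂=-0.071
apply F[27]=+0.459 → step 28: x=-0.178, v=0.279, θ₁=0.038, ω₁=-0.228, θ₂=0.027, ω₂=-0.076
apply F[28]=+0.317 → step 29: x=-0.173, v=0.280, θ₁=0.033, ω₁=-0.216, θ₂=0.026, ω₂=-0.080
apply F[29]=+0.194 → step 30: x=-0.167, v=0.280, θ₁=0.029, ω₁=-0.204, θ₂=0.024, ω₂=-0.082
apply F[30]=+0.088 → step 31: x=-0.161, v=0.278, θ₁=0.025, ω₁=-0.191, θ₂=0.022, ω₂=-0.084
apply F[31]=-0.004 → step 32: x=-0.156, v=0.276, θ₁=0.022, ω₁=-0.179, θ₂=0.021, ω₂=-0.085
apply F[32]=-0.084 → step 33: x=-0.150, v=0.272, θ₁=0.018, ω₁=-0.166, θ₂=0.019, ω₂=-0.085
apply F[33]=-0.152 → step 34: x=-0.145, v=0.267, θ₁=0.015, ω₁=-0.154, θ₂=0.017, ω₂=-0.084
apply F[34]=-0.209 → step 35: x=-0.140, v=0.262, θ₁=0.012, ω₁=-0.143, θ₂=0.016, ω₂=-0.083
apply F[35]=-0.259 → step 36: x=-0.134, v=0.257, θ₁=0.009, ω₁=-0.131, θ₂=0.014, ω₂=-0.081
apply F[36]=-0.301 → step 37: x=-0.129, v=0.251, θ₁=0.007, ω₁=-0.120, θ₂=0.012, ω₂=-0.079
apply F[37]=-0.335 → step 38: x=-0.124, v=0.245, θ₁=0.004, ω₁=-0.110, θ₂=0.011, ω₂=-0.076
Max |angle| over trajectory = 0.174 rad; bound = 0.227 → within bound.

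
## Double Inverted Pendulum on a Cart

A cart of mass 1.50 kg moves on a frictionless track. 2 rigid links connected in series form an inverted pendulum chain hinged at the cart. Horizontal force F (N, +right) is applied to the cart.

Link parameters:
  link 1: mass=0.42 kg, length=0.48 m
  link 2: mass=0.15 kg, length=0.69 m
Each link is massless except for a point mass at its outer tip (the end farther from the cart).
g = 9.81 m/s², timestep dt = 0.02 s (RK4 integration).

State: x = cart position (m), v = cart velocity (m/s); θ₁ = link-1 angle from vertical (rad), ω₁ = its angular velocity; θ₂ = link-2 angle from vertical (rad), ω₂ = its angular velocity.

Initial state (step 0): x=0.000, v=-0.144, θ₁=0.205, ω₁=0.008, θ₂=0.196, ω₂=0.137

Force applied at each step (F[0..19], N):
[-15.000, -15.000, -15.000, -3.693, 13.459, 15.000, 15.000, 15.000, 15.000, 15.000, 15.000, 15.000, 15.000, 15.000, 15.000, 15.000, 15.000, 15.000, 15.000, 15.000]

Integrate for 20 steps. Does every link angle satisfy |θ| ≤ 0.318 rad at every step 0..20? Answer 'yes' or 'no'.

Answer: no

Derivation:
apply F[0]=-15.000 → step 1: x=-0.005, v=-0.356, θ₁=0.210, ω₁=0.524, θ₂=0.199, ω₂=0.134
apply F[1]=-15.000 → step 2: x=-0.014, v=-0.567, θ₁=0.226, ω₁=1.044, θ₂=0.201, ω₂=0.130
apply F[2]=-15.000 → step 3: x=-0.028, v=-0.778, θ₁=0.252, ω₁=1.571, θ₂=0.204, ω₂=0.121
apply F[3]=-3.693 → step 4: x=-0.044, v=-0.842, θ₁=0.286, ω₁=1.815, θ₂=0.206, ω₂=0.103
apply F[4]=+13.459 → step 5: x=-0.059, v=-0.686, θ₁=0.320, ω₁=1.641, θ₂=0.208, ω₂=0.064
apply F[5]=+15.000 → step 6: x=-0.071, v=-0.513, θ₁=0.351, ω₁=1.457, θ₂=0.209, ω₂=0.009
apply F[6]=+15.000 → step 7: x=-0.080, v=-0.343, θ₁=0.379, ω₁=1.299, θ₂=0.208, ω₂=-0.059
apply F[7]=+15.000 → step 8: x=-0.085, v=-0.176, θ₁=0.404, ω₁=1.163, θ₂=0.206, ω₂=-0.141
apply F[8]=+15.000 → step 9: x=-0.087, v=-0.012, θ₁=0.426, ω₁=1.049, θ₂=0.202, ω₂=-0.236
apply F[9]=+15.000 → step 10: x=-0.085, v=0.151, θ₁=0.446, ω₁=0.953, θ₂=0.197, ω₂=-0.343
apply F[10]=+15.000 → step 11: x=-0.081, v=0.312, θ₁=0.464, ω₁=0.874, θ₂=0.189, ω₂=-0.462
apply F[11]=+15.000 → step 12: x=-0.073, v=0.472, θ₁=0.481, ω₁=0.811, θ₂=0.178, ω₂=-0.592
apply F[12]=+15.000 → step 13: x=-0.062, v=0.631, θ₁=0.496, ω₁=0.761, θ₂=0.165, ω₂=-0.734
apply F[13]=+15.000 → step 14: x=-0.048, v=0.788, θ₁=0.511, ω₁=0.724, θ₂=0.149, ω₂=-0.889
apply F[14]=+15.000 → step 15: x=-0.030, v=0.945, θ₁=0.525, ω₁=0.698, θ₂=0.129, ω₂=-1.055
apply F[15]=+15.000 → step 16: x=-0.010, v=1.101, θ₁=0.539, ω₁=0.683, θ₂=0.106, ω₂=-1.235
apply F[16]=+15.000 → step 17: x=0.014, v=1.257, θ₁=0.553, ω₁=0.677, θ₂=0.080, ω₂=-1.427
apply F[17]=+15.000 → step 18: x=0.040, v=1.413, θ₁=0.566, ω₁=0.679, θ₂=0.049, ω₂=-1.631
apply F[18]=+15.000 → step 19: x=0.070, v=1.569, θ₁=0.580, ω₁=0.687, θ₂=0.014, ω₂=-1.849
apply F[19]=+15.000 → step 20: x=0.103, v=1.725, θ₁=0.594, ω₁=0.699, θ₂=-0.025, ω₂=-2.080
Max |angle| over trajectory = 0.594 rad; bound = 0.318 → exceeded.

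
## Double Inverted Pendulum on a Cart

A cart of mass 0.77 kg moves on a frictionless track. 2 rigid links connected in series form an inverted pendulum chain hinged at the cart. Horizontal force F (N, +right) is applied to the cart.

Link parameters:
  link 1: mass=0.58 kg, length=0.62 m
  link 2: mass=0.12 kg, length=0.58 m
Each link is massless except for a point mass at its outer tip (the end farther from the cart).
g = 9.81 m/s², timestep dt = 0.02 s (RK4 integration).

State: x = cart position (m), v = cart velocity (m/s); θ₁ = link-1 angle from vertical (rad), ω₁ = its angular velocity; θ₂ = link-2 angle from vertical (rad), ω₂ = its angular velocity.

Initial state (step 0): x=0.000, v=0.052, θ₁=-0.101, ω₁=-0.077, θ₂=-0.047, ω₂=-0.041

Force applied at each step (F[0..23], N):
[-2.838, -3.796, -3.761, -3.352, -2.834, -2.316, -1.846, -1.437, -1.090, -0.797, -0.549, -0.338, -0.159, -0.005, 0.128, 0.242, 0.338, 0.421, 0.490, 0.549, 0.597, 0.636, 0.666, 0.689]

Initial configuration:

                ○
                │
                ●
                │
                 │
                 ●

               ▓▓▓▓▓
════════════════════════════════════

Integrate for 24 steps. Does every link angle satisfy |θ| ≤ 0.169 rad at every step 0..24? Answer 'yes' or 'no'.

apply F[0]=-2.838 → step 1: x=0.000, v=-0.003, θ₁=-0.102, ω₁=-0.024, θ₂=-0.048, ω₂=-0.018
apply F[1]=-3.796 → step 2: x=-0.000, v=-0.083, θ₁=-0.102, ω₁=0.068, θ₂=-0.048, ω₂=0.005
apply F[2]=-3.761 → step 3: x=-0.003, v=-0.162, θ₁=-0.099, ω₁=0.160, θ₂=-0.047, ω₂=0.027
apply F[3]=-3.352 → step 4: x=-0.007, v=-0.231, θ₁=-0.095, ω₁=0.237, θ₂=-0.047, ω₂=0.048
apply F[4]=-2.834 → step 5: x=-0.012, v=-0.288, θ₁=-0.090, ω₁=0.296, θ₂=-0.046, ω₂=0.067
apply F[5]=-2.316 → step 6: x=-0.018, v=-0.333, θ₁=-0.084, ω₁=0.337, θ₂=-0.044, ω₂=0.085
apply F[6]=-1.846 → step 7: x=-0.025, v=-0.366, θ₁=-0.077, ω₁=0.363, θ₂=-0.042, ω₂=0.100
apply F[7]=-1.437 → step 8: x=-0.033, v=-0.391, θ₁=-0.069, ω₁=0.377, θ₂=-0.040, ω₂=0.113
apply F[8]=-1.090 → step 9: x=-0.041, v=-0.407, θ₁=-0.062, ω₁=0.381, θ₂=-0.038, ω₂=0.124
apply F[9]=-0.797 → step 10: x=-0.049, v=-0.418, θ₁=-0.054, ω₁=0.379, θ₂=-0.035, ω₂=0.133
apply F[10]=-0.549 → step 11: x=-0.057, v=-0.423, θ₁=-0.047, ω₁=0.370, θ₂=-0.032, ω₂=0.139
apply F[11]=-0.338 → step 12: x=-0.066, v=-0.424, θ₁=-0.039, ω₁=0.358, θ₂=-0.029, ω₂=0.144
apply F[12]=-0.159 → step 13: x=-0.074, v=-0.422, θ₁=-0.032, ω₁=0.342, θ₂=-0.027, ω₂=0.147
apply F[13]=-0.005 → step 14: x=-0.083, v=-0.417, θ₁=-0.026, ω₁=0.325, θ₂=-0.024, ω₂=0.149
apply F[14]=+0.128 → step 15: x=-0.091, v=-0.410, θ₁=-0.019, ω₁=0.306, θ₂=-0.021, ω₂=0.149
apply F[15]=+0.242 → step 16: x=-0.099, v=-0.401, θ₁=-0.014, ω₁=0.286, θ₂=-0.018, ω₂=0.148
apply F[16]=+0.338 → step 17: x=-0.107, v=-0.390, θ₁=-0.008, ω₁=0.266, θ₂=-0.015, ω₂=0.146
apply F[17]=+0.421 → step 18: x=-0.115, v=-0.378, θ₁=-0.003, ω₁=0.245, θ₂=-0.012, ω₂=0.143
apply F[18]=+0.490 → step 19: x=-0.122, v=-0.365, θ₁=0.002, ω₁=0.225, θ₂=-0.009, ω₂=0.139
apply F[19]=+0.549 → step 20: x=-0.129, v=-0.352, θ₁=0.006, ω₁=0.205, θ₂=-0.006, ω₂=0.134
apply F[20]=+0.597 → step 21: x=-0.136, v=-0.338, θ₁=0.010, ω₁=0.186, θ₂=-0.004, ω₂=0.129
apply F[21]=+0.636 → step 22: x=-0.143, v=-0.323, θ₁=0.014, ω₁=0.167, θ₂=-0.001, ω₂=0.123
apply F[22]=+0.666 → step 23: x=-0.149, v=-0.309, θ₁=0.017, ω₁=0.149, θ₂=0.001, ω₂=0.117
apply F[23]=+0.689 → step 24: x=-0.155, v=-0.294, θ₁=0.019, ω₁=0.133, θ₂=0.004, ω₂=0.110
Max |angle| over trajectory = 0.102 rad; bound = 0.169 → within bound.

Answer: yes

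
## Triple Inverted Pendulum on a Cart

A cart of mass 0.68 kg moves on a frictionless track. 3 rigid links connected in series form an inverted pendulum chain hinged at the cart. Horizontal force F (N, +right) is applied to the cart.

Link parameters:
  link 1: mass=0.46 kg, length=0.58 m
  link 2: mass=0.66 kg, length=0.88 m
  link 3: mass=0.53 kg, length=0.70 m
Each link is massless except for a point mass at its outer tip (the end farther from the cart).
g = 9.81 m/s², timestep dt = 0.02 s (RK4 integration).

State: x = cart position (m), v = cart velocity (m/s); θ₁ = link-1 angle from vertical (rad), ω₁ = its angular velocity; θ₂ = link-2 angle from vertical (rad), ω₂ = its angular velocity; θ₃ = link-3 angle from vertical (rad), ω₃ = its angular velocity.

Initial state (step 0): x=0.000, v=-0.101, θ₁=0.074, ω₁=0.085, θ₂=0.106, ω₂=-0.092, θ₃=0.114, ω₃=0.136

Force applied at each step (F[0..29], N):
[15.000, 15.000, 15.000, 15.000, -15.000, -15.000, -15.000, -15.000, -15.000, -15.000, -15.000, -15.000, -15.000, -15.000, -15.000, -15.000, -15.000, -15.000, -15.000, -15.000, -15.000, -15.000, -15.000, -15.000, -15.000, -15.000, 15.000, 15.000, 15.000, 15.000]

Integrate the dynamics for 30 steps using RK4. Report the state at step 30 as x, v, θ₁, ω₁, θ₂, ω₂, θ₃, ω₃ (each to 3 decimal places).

Answer: x=-1.329, v=-2.501, θ₁=1.527, ω₁=7.830, θ₂=0.859, ω₂=0.160, θ₃=0.545, ω₃=3.130

Derivation:
apply F[0]=+15.000 → step 1: x=0.002, v=0.301, θ₁=0.069, ω₁=-0.614, θ₂=0.104, ω₂=-0.064, θ₃=0.117, ω₃=0.142
apply F[1]=+15.000 → step 2: x=0.012, v=0.712, θ₁=0.049, ω₁=-1.341, θ₂=0.103, ω₂=-0.030, θ₃=0.120, ω₃=0.149
apply F[2]=+15.000 → step 3: x=0.031, v=1.139, θ₁=0.015, ω₁=-2.118, θ₂=0.103, ω₂=0.016, θ₃=0.123, ω₃=0.157
apply F[3]=+15.000 → step 4: x=0.058, v=1.582, θ₁=-0.036, ω₁=-2.940, θ₂=0.104, ω₂=0.064, θ₃=0.126, ω₃=0.163
apply F[4]=-15.000 → step 5: x=0.085, v=1.161, θ₁=-0.088, ω₁=-2.336, θ₂=0.106, ω₂=0.152, θ₃=0.129, ω₃=0.171
apply F[5]=-15.000 → step 6: x=0.104, v=0.764, θ₁=-0.130, ω₁=-1.850, θ₂=0.111, ω₂=0.296, θ₃=0.133, ω₃=0.181
apply F[6]=-15.000 → step 7: x=0.116, v=0.389, θ₁=-0.163, ω₁=-1.462, θ₂=0.118, ω₂=0.486, θ₃=0.137, ω₃=0.190
apply F[7]=-15.000 → step 8: x=0.120, v=0.028, θ₁=-0.189, ω₁=-1.146, θ₂=0.130, ω₂=0.712, θ₃=0.140, ω₃=0.197
apply F[8]=-15.000 → step 9: x=0.117, v=-0.323, θ₁=-0.209, ω₁=-0.877, θ₂=0.147, ω₂=0.965, θ₃=0.144, ω₃=0.198
apply F[9]=-15.000 → step 10: x=0.107, v=-0.669, θ₁=-0.224, ω₁=-0.633, θ₂=0.169, ω₂=1.238, θ₃=0.148, ω₃=0.194
apply F[10]=-15.000 → step 11: x=0.090, v=-1.015, θ₁=-0.235, ω₁=-0.395, θ₂=0.197, ω₂=1.524, θ₃=0.152, ω₃=0.182
apply F[11]=-15.000 → step 12: x=0.067, v=-1.364, θ₁=-0.240, ω₁=-0.144, θ₂=0.230, ω₂=1.817, θ₃=0.155, ω₃=0.162
apply F[12]=-15.000 → step 13: x=0.036, v=-1.720, θ₁=-0.240, ω₁=0.140, θ₂=0.269, ω₂=2.108, θ₃=0.158, ω₃=0.136
apply F[13]=-15.000 → step 14: x=-0.002, v=-2.086, θ₁=-0.234, ω₁=0.473, θ₂=0.314, ω₂=2.390, θ₃=0.161, ω₃=0.106
apply F[14]=-15.000 → step 15: x=-0.048, v=-2.463, θ₁=-0.221, ω₁=0.873, θ₂=0.365, ω₂=2.654, θ₃=0.163, ω₃=0.076
apply F[15]=-15.000 → step 16: x=-0.101, v=-2.855, θ₁=-0.199, ω₁=1.358, θ₂=0.420, ω₂=2.886, θ₃=0.164, ω₃=0.052
apply F[16]=-15.000 → step 17: x=-0.162, v=-3.263, θ₁=-0.166, ω₁=1.943, θ₂=0.480, ω₂=3.072, θ₃=0.165, ω₃=0.040
apply F[17]=-15.000 → step 18: x=-0.232, v=-3.687, θ₁=-0.120, ω₁=2.643, θ₂=0.543, ω₂=3.190, θ₃=0.166, ω₃=0.049
apply F[18]=-15.000 → step 19: x=-0.310, v=-4.124, θ₁=-0.059, ω₁=3.470, θ₂=0.607, ω₂=3.211, θ₃=0.167, ω₃=0.088
apply F[19]=-15.000 → step 20: x=-0.397, v=-4.566, θ₁=0.020, ω₁=4.426, θ₂=0.670, ω₂=3.097, θ₃=0.170, ω₃=0.175
apply F[20]=-15.000 → step 21: x=-0.492, v=-4.989, θ₁=0.119, ω₁=5.489, θ₂=0.730, ω₂=2.804, θ₃=0.174, ω₃=0.330
apply F[21]=-15.000 → step 22: x=-0.596, v=-5.346, θ₁=0.239, ω₁=6.595, θ₂=0.781, ω₂=2.303, θ₃=0.183, ω₃=0.585
apply F[22]=-15.000 → step 23: x=-0.705, v=-5.565, θ₁=0.382, ω₁=7.610, θ₂=0.820, ω₂=1.618, θ₃=0.199, ω₃=0.974
apply F[23]=-15.000 → step 24: x=-0.817, v=-5.578, θ₁=0.542, ω₁=8.349, θ₂=0.845, ω₂=0.875, θ₃=0.223, ω₃=1.503
apply F[24]=-15.000 → step 25: x=-0.927, v=-5.379, θ₁=0.713, ω₁=8.682, θ₂=0.856, ω₂=0.277, θ₃=0.259, ω₃=2.115
apply F[25]=-15.000 → step 26: x=-1.031, v=-5.048, θ₁=0.887, ω₁=8.639, θ₂=0.858, ω₂=-0.029, θ₃=0.308, ω₃=2.709
apply F[26]=+15.000 → step 27: x=-1.125, v=-4.344, θ₁=1.054, ω₁=8.168, θ₂=0.857, ω₂=-0.053, θ₃=0.364, ω₃=2.883
apply F[27]=+15.000 → step 28: x=-1.205, v=-3.706, θ₁=1.215, ω₁=7.894, θ₂=0.857, ω₂=-0.016, θ₃=0.423, ω₃=2.994
apply F[28]=+15.000 → step 29: x=-1.273, v=-3.100, θ₁=1.371, ω₁=7.789, θ₂=0.857, ω₂=0.054, θ₃=0.483, ω₃=3.071
apply F[29]=+15.000 → step 30: x=-1.329, v=-2.501, θ₁=1.527, ω₁=7.830, θ₂=0.859, ω₂=0.160, θ₃=0.545, ω₃=3.130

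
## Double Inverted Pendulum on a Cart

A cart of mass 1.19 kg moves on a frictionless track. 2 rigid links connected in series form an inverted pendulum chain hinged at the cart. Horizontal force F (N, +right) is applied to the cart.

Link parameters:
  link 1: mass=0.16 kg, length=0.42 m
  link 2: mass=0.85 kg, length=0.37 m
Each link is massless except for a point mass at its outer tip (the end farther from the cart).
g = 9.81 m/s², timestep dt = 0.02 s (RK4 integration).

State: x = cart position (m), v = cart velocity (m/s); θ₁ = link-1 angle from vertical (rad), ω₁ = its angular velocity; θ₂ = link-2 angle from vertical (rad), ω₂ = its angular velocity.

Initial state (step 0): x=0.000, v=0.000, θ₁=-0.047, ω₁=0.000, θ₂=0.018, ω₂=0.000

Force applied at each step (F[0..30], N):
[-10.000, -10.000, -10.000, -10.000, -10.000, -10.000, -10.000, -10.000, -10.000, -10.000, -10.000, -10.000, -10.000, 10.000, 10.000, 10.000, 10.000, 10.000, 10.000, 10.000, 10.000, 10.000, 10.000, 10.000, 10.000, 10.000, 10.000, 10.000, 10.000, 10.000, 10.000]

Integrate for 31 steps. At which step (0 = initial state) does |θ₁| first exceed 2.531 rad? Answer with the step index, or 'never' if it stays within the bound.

Answer: never

Derivation:
apply F[0]=-10.000 → step 1: x=-0.002, v=-0.160, θ₁=-0.045, ω₁=0.196, θ₂=0.020, ω₂=0.221
apply F[1]=-10.000 → step 2: x=-0.006, v=-0.321, θ₁=-0.039, ω₁=0.397, θ₂=0.027, ω₂=0.441
apply F[2]=-10.000 → step 3: x=-0.014, v=-0.484, θ₁=-0.029, ω₁=0.606, θ₂=0.038, ω₂=0.659
apply F[3]=-10.000 → step 4: x=-0.026, v=-0.648, θ₁=-0.015, ω₁=0.828, θ₂=0.053, ω₂=0.875
apply F[4]=-10.000 → step 5: x=-0.040, v=-0.815, θ₁=0.004, ω₁=1.070, θ₂=0.073, ω₂=1.083
apply F[5]=-10.000 → step 6: x=-0.058, v=-0.986, θ₁=0.028, ω₁=1.339, θ₂=0.096, ω₂=1.280
apply F[6]=-10.000 → step 7: x=-0.080, v=-1.159, θ₁=0.058, ω₁=1.642, θ₂=0.124, ω₂=1.457
apply F[7]=-10.000 → step 8: x=-0.105, v=-1.336, θ₁=0.094, ω₁=1.990, θ₂=0.155, ω₂=1.606
apply F[8]=-10.000 → step 9: x=-0.133, v=-1.515, θ₁=0.138, ω₁=2.388, θ₂=0.188, ω₂=1.715
apply F[9]=-10.000 → step 10: x=-0.165, v=-1.695, θ₁=0.190, ω₁=2.842, θ₂=0.223, ω₂=1.778
apply F[10]=-10.000 → step 11: x=-0.201, v=-1.873, θ₁=0.252, ω₁=3.343, θ₂=0.259, ω₂=1.798
apply F[11]=-10.000 → step 12: x=-0.240, v=-2.043, θ₁=0.324, ω₁=3.864, θ₂=0.295, ω₂=1.799
apply F[12]=-10.000 → step 13: x=-0.283, v=-2.200, θ₁=0.406, ω₁=4.353, θ₂=0.331, ω₂=1.832
apply F[13]=+10.000 → step 14: x=-0.325, v=-2.055, θ₁=0.493, ω₁=4.314, θ₂=0.367, ω₂=1.729
apply F[14]=+10.000 → step 15: x=-0.365, v=-1.912, θ₁=0.579, ω₁=4.367, θ₂=0.400, ω₂=1.576
apply F[15]=+10.000 → step 16: x=-0.402, v=-1.770, θ₁=0.668, ω₁=4.492, θ₂=0.429, ω₂=1.391
apply F[16]=+10.000 → step 17: x=-0.436, v=-1.625, θ₁=0.759, ω₁=4.665, θ₂=0.455, ω₂=1.203
apply F[17]=+10.000 → step 18: x=-0.467, v=-1.475, θ₁=0.855, ω₁=4.864, θ₂=0.478, ω₂=1.038
apply F[18]=+10.000 → step 19: x=-0.495, v=-1.318, θ₁=0.954, ω₁=5.073, θ₂=0.497, ω₂=0.921
apply F[19]=+10.000 → step 20: x=-0.519, v=-1.154, θ₁=1.058, ω₁=5.286, θ₂=0.515, ω₂=0.871
apply F[20]=+10.000 → step 21: x=-0.541, v=-0.984, θ₁=1.165, ω₁=5.500, θ₂=0.532, ω₂=0.902
apply F[21]=+10.000 → step 22: x=-0.559, v=-0.807, θ₁=1.278, ω₁=5.716, θ₂=0.552, ω₂=1.023
apply F[22]=+10.000 → step 23: x=-0.573, v=-0.623, θ₁=1.394, ω₁=5.938, θ₂=0.574, ω₂=1.245
apply F[23]=+10.000 → step 24: x=-0.584, v=-0.434, θ₁=1.515, ω₁=6.168, θ₂=0.602, ω₂=1.578
apply F[24]=+10.000 → step 25: x=-0.590, v=-0.238, θ₁=1.641, ω₁=6.405, θ₂=0.638, ω₂=2.034
apply F[25]=+10.000 → step 26: x=-0.593, v=-0.036, θ₁=1.771, ω₁=6.642, θ₂=0.684, ω₂=2.629
apply F[26]=+10.000 → step 27: x=-0.592, v=0.172, θ₁=1.906, ω₁=6.864, θ₂=0.744, ω₂=3.378
apply F[27]=+10.000 → step 28: x=-0.586, v=0.385, θ₁=2.046, ω₁=7.043, θ₂=0.821, ω₂=4.291
apply F[28]=+10.000 → step 29: x=-0.576, v=0.601, θ₁=2.188, ω₁=7.129, θ₂=0.917, ω₂=5.370
apply F[29]=+10.000 → step 30: x=-0.562, v=0.818, θ₁=2.330, ω₁=7.050, θ₂=1.036, ω₂=6.603
apply F[30]=+10.000 → step 31: x=-0.544, v=1.034, θ₁=2.468, ω₁=6.709, θ₂=1.182, ω₂=7.965
max |θ₁| = 2.468 ≤ 2.531 over all 32 states.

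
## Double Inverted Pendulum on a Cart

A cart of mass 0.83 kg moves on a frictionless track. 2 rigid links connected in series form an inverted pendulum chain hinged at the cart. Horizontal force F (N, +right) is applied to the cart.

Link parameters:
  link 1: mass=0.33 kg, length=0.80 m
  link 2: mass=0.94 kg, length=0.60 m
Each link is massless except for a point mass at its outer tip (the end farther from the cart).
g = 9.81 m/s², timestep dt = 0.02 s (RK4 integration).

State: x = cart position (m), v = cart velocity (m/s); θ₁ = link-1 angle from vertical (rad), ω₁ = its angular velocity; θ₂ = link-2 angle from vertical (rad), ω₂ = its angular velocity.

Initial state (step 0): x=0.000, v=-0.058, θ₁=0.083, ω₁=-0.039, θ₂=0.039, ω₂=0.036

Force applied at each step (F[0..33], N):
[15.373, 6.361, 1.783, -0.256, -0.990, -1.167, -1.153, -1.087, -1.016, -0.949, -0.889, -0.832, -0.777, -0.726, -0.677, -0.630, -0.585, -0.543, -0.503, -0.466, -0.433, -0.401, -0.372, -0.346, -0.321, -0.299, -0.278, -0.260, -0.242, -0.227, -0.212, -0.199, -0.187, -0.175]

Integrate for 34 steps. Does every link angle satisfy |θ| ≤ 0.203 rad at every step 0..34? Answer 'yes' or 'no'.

apply F[0]=+15.373 → step 1: x=0.002, v=0.285, θ₁=0.078, ω₁=-0.413, θ₂=0.039, ω₂=-0.024
apply F[1]=+6.361 → step 2: x=0.009, v=0.415, θ₁=0.069, ω₁=-0.532, θ₂=0.038, ω₂=-0.069
apply F[2]=+1.783 → step 3: x=0.018, v=0.440, θ₁=0.058, ω₁=-0.529, θ₂=0.036, ω₂=-0.102
apply F[3]=-0.256 → step 4: x=0.026, v=0.418, θ₁=0.048, ω₁=-0.477, θ₂=0.034, ω₂=-0.124
apply F[4]=-0.990 → step 5: x=0.034, v=0.381, θ₁=0.040, ω₁=-0.412, θ₂=0.032, ω₂=-0.138
apply F[5]=-1.167 → step 6: x=0.042, v=0.343, θ₁=0.032, ω₁=-0.352, θ₂=0.029, ω₂=-0.144
apply F[6]=-1.153 → step 7: x=0.048, v=0.306, θ₁=0.025, ω₁=-0.299, θ₂=0.026, ω₂=-0.146
apply F[7]=-1.087 → step 8: x=0.054, v=0.274, θ₁=0.020, ω₁=-0.253, θ₂=0.023, ω₂=-0.144
apply F[8]=-1.016 → step 9: x=0.059, v=0.244, θ₁=0.015, ω₁=-0.214, θ₂=0.020, ω₂=-0.139
apply F[9]=-0.949 → step 10: x=0.064, v=0.217, θ₁=0.011, ω₁=-0.181, θ₂=0.017, ω₂=-0.132
apply F[10]=-0.889 → step 11: x=0.068, v=0.193, θ₁=0.008, ω₁=-0.153, θ₂=0.015, ω₂=-0.124
apply F[11]=-0.832 → step 12: x=0.071, v=0.171, θ₁=0.005, ω₁=-0.129, θ₂=0.012, ω₂=-0.115
apply F[12]=-0.777 → step 13: x=0.075, v=0.151, θ₁=0.003, ω₁=-0.108, θ₂=0.010, ω₂=-0.106
apply F[13]=-0.726 → step 14: x=0.077, v=0.133, θ₁=0.001, ω₁=-0.090, θ₂=0.008, ω₂=-0.097
apply F[14]=-0.677 → step 15: x=0.080, v=0.117, θ₁=-0.001, ω₁=-0.075, θ₂=0.006, ω₂=-0.088
apply F[15]=-0.630 → step 16: x=0.082, v=0.102, θ₁=-0.002, ω₁=-0.062, θ₂=0.005, ω₂=-0.079
apply F[16]=-0.585 → step 17: x=0.084, v=0.089, θ₁=-0.003, ω₁=-0.051, θ₂=0.003, ω₂=-0.070
apply F[17]=-0.543 → step 18: x=0.086, v=0.077, θ₁=-0.004, ω₁=-0.041, θ₂=0.002, ω₂=-0.062
apply F[18]=-0.503 → step 19: x=0.087, v=0.066, θ₁=-0.005, ω₁=-0.033, θ₂=0.001, ω₂=-0.055
apply F[19]=-0.466 → step 20: x=0.088, v=0.056, θ₁=-0.006, ω₁=-0.026, θ₂=-0.000, ω₂=-0.048
apply F[20]=-0.433 → step 21: x=0.089, v=0.048, θ₁=-0.006, ω₁=-0.020, θ₂=-0.001, ω₂=-0.042
apply F[21]=-0.401 → step 22: x=0.090, v=0.040, θ₁=-0.006, ω₁=-0.015, θ₂=-0.002, ω₂=-0.036
apply F[22]=-0.372 → step 23: x=0.091, v=0.033, θ₁=-0.007, ω₁=-0.011, θ₂=-0.003, ω₂=-0.031
apply F[23]=-0.346 → step 24: x=0.092, v=0.027, θ₁=-0.007, ω₁=-0.007, θ₂=-0.003, ω₂=-0.026
apply F[24]=-0.321 → step 25: x=0.092, v=0.021, θ₁=-0.007, ω₁=-0.004, θ₂=-0.004, ω₂=-0.022
apply F[25]=-0.299 → step 26: x=0.092, v=0.016, θ₁=-0.007, ω₁=-0.002, θ₂=-0.004, ω₂=-0.018
apply F[26]=-0.278 → step 27: x=0.093, v=0.011, θ₁=-0.007, ω₁=0.000, θ₂=-0.005, ω₂=-0.015
apply F[27]=-0.260 → step 28: x=0.093, v=0.007, θ₁=-0.007, ω₁=0.002, θ₂=-0.005, ω₂=-0.012
apply F[28]=-0.242 → step 29: x=0.093, v=0.003, θ₁=-0.007, ω₁=0.003, θ₂=-0.005, ω₂=-0.009
apply F[29]=-0.227 → step 30: x=0.093, v=-0.000, θ₁=-0.007, ω₁=0.005, θ₂=-0.005, ω₂=-0.007
apply F[30]=-0.212 → step 31: x=0.093, v=-0.003, θ₁=-0.007, ω₁=0.006, θ₂=-0.005, ω₂=-0.005
apply F[31]=-0.199 → step 32: x=0.093, v=-0.006, θ₁=-0.007, ω₁=0.006, θ₂=-0.005, ω₂=-0.003
apply F[32]=-0.187 → step 33: x=0.093, v=-0.008, θ₁=-0.007, ω₁=0.007, θ₂=-0.005, ω₂=-0.001
apply F[33]=-0.175 → step 34: x=0.093, v=-0.011, θ₁=-0.006, ω₁=0.008, θ₂=-0.005, ω₂=0.000
Max |angle| over trajectory = 0.083 rad; bound = 0.203 → within bound.

Answer: yes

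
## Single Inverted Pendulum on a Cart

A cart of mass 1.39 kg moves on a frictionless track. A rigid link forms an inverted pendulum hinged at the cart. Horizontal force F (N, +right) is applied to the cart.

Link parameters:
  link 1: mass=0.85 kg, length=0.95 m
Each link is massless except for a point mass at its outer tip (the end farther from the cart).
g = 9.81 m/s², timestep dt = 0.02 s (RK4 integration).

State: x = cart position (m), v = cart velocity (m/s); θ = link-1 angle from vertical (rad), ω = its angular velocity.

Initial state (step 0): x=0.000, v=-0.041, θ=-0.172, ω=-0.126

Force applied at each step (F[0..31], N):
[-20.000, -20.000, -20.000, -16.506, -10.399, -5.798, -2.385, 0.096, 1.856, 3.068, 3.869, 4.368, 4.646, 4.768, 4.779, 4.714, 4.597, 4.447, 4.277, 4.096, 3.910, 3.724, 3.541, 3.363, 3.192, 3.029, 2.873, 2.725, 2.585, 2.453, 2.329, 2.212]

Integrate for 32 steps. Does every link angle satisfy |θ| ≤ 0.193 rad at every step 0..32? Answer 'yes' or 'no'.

apply F[0]=-20.000 → step 1: x=-0.003, v=-0.304, θ=-0.172, ω=0.111
apply F[1]=-20.000 → step 2: x=-0.012, v=-0.567, θ=-0.168, ω=0.349
apply F[2]=-20.000 → step 3: x=-0.026, v=-0.832, θ=-0.158, ω=0.590
apply F[3]=-16.506 → step 4: x=-0.045, v=-1.049, θ=-0.144, ω=0.785
apply F[4]=-10.399 → step 5: x=-0.067, v=-1.182, θ=-0.128, ω=0.896
apply F[5]=-5.798 → step 6: x=-0.092, v=-1.252, θ=-0.109, ω=0.945
apply F[6]=-2.385 → step 7: x=-0.117, v=-1.275, θ=-0.090, ω=0.949
apply F[7]=+0.096 → step 8: x=-0.142, v=-1.265, θ=-0.072, ω=0.921
apply F[8]=+1.856 → step 9: x=-0.167, v=-1.232, θ=-0.054, ω=0.873
apply F[9]=+3.068 → step 10: x=-0.191, v=-1.183, θ=-0.037, ω=0.812
apply F[10]=+3.869 → step 11: x=-0.214, v=-1.124, θ=-0.021, ω=0.744
apply F[11]=+4.368 → step 12: x=-0.236, v=-1.059, θ=-0.007, ω=0.674
apply F[12]=+4.646 → step 13: x=-0.257, v=-0.992, θ=0.006, ω=0.603
apply F[13]=+4.768 → step 14: x=-0.276, v=-0.925, θ=0.017, ω=0.535
apply F[14]=+4.779 → step 15: x=-0.294, v=-0.859, θ=0.027, ω=0.470
apply F[15]=+4.714 → step 16: x=-0.310, v=-0.795, θ=0.036, ω=0.409
apply F[16]=+4.597 → step 17: x=-0.326, v=-0.733, θ=0.043, ω=0.352
apply F[17]=+4.447 → step 18: x=-0.340, v=-0.675, θ=0.050, ω=0.301
apply F[18]=+4.277 → step 19: x=-0.353, v=-0.620, θ=0.056, ω=0.254
apply F[19]=+4.096 → step 20: x=-0.364, v=-0.568, θ=0.060, ω=0.211
apply F[20]=+3.910 → step 21: x=-0.375, v=-0.519, θ=0.064, ω=0.173
apply F[21]=+3.724 → step 22: x=-0.385, v=-0.474, θ=0.067, ω=0.138
apply F[22]=+3.541 → step 23: x=-0.394, v=-0.431, θ=0.070, ω=0.108
apply F[23]=+3.363 → step 24: x=-0.403, v=-0.391, θ=0.071, ω=0.080
apply F[24]=+3.192 → step 25: x=-0.410, v=-0.354, θ=0.073, ω=0.056
apply F[25]=+3.029 → step 26: x=-0.417, v=-0.319, θ=0.074, ω=0.035
apply F[26]=+2.873 → step 27: x=-0.423, v=-0.287, θ=0.074, ω=0.016
apply F[27]=+2.725 → step 28: x=-0.428, v=-0.257, θ=0.074, ω=-0.000
apply F[28]=+2.585 → step 29: x=-0.433, v=-0.228, θ=0.074, ω=-0.015
apply F[29]=+2.453 → step 30: x=-0.437, v=-0.202, θ=0.074, ω=-0.027
apply F[30]=+2.329 → step 31: x=-0.441, v=-0.177, θ=0.073, ω=-0.038
apply F[31]=+2.212 → step 32: x=-0.445, v=-0.154, θ=0.072, ω=-0.047
Max |angle| over trajectory = 0.172 rad; bound = 0.193 → within bound.

Answer: yes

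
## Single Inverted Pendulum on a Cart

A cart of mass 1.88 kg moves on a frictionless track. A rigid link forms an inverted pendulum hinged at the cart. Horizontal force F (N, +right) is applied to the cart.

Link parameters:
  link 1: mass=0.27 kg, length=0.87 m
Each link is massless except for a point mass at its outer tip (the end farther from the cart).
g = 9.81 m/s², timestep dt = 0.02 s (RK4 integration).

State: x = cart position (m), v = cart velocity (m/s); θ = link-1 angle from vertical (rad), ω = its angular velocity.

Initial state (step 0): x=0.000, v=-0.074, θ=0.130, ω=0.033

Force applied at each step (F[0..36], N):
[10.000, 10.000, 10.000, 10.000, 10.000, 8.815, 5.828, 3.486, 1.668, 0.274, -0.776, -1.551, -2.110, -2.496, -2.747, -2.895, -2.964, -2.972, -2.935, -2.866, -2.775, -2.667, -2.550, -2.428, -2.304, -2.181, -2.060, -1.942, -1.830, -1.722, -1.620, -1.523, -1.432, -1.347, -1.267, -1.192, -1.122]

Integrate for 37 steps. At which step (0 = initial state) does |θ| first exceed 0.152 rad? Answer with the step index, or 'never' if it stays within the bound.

Answer: never

Derivation:
apply F[0]=+10.000 → step 1: x=-0.000, v=0.029, θ=0.130, ω=-0.055
apply F[1]=+10.000 → step 2: x=0.001, v=0.131, θ=0.128, ω=-0.142
apply F[2]=+10.000 → step 3: x=0.005, v=0.234, θ=0.124, ω=-0.231
apply F[3]=+10.000 → step 4: x=0.010, v=0.337, θ=0.119, ω=-0.321
apply F[4]=+10.000 → step 5: x=0.018, v=0.440, θ=0.111, ω=-0.413
apply F[5]=+8.815 → step 6: x=0.028, v=0.530, θ=0.102, ω=-0.492
apply F[6]=+5.828 → step 7: x=0.039, v=0.589, θ=0.092, ω=-0.538
apply F[7]=+3.486 → step 8: x=0.051, v=0.624, θ=0.081, ω=-0.559
apply F[8]=+1.668 → step 9: x=0.064, v=0.640, θ=0.070, ω=-0.560
apply F[9]=+0.274 → step 10: x=0.077, v=0.641, θ=0.059, ω=-0.547
apply F[10]=-0.776 → step 11: x=0.089, v=0.631, θ=0.048, ω=-0.523
apply F[11]=-1.551 → step 12: x=0.102, v=0.614, θ=0.038, ω=-0.493
apply F[12]=-2.110 → step 13: x=0.114, v=0.590, θ=0.028, ω=-0.459
apply F[13]=-2.496 → step 14: x=0.125, v=0.563, θ=0.019, ω=-0.423
apply F[14]=-2.747 → step 15: x=0.136, v=0.533, θ=0.011, ω=-0.385
apply F[15]=-2.895 → step 16: x=0.147, v=0.502, θ=0.004, ω=-0.348
apply F[16]=-2.964 → step 17: x=0.157, v=0.471, θ=-0.003, ω=-0.311
apply F[17]=-2.972 → step 18: x=0.166, v=0.439, θ=-0.008, ω=-0.276
apply F[18]=-2.935 → step 19: x=0.174, v=0.408, θ=-0.014, ω=-0.243
apply F[19]=-2.866 → step 20: x=0.182, v=0.378, θ=-0.018, ω=-0.212
apply F[20]=-2.775 → step 21: x=0.189, v=0.349, θ=-0.022, ω=-0.184
apply F[21]=-2.667 → step 22: x=0.196, v=0.322, θ=-0.025, ω=-0.157
apply F[22]=-2.550 → step 23: x=0.202, v=0.295, θ=-0.028, ω=-0.133
apply F[23]=-2.428 → step 24: x=0.208, v=0.270, θ=-0.031, ω=-0.111
apply F[24]=-2.304 → step 25: x=0.213, v=0.247, θ=-0.033, ω=-0.091
apply F[25]=-2.181 → step 26: x=0.218, v=0.225, θ=-0.034, ω=-0.073
apply F[26]=-2.060 → step 27: x=0.222, v=0.204, θ=-0.036, ω=-0.057
apply F[27]=-1.942 → step 28: x=0.226, v=0.184, θ=-0.037, ω=-0.042
apply F[28]=-1.830 → step 29: x=0.229, v=0.166, θ=-0.037, ω=-0.030
apply F[29]=-1.722 → step 30: x=0.232, v=0.148, θ=-0.038, ω=-0.018
apply F[30]=-1.620 → step 31: x=0.235, v=0.132, θ=-0.038, ω=-0.008
apply F[31]=-1.523 → step 32: x=0.238, v=0.117, θ=-0.038, ω=0.000
apply F[32]=-1.432 → step 33: x=0.240, v=0.103, θ=-0.038, ω=0.008
apply F[33]=-1.347 → step 34: x=0.242, v=0.090, θ=-0.038, ω=0.015
apply F[34]=-1.267 → step 35: x=0.244, v=0.077, θ=-0.038, ω=0.020
apply F[35]=-1.192 → step 36: x=0.245, v=0.066, θ=-0.037, ω=0.025
apply F[36]=-1.122 → step 37: x=0.246, v=0.055, θ=-0.037, ω=0.029
max |θ| = 0.130 ≤ 0.152 over all 38 states.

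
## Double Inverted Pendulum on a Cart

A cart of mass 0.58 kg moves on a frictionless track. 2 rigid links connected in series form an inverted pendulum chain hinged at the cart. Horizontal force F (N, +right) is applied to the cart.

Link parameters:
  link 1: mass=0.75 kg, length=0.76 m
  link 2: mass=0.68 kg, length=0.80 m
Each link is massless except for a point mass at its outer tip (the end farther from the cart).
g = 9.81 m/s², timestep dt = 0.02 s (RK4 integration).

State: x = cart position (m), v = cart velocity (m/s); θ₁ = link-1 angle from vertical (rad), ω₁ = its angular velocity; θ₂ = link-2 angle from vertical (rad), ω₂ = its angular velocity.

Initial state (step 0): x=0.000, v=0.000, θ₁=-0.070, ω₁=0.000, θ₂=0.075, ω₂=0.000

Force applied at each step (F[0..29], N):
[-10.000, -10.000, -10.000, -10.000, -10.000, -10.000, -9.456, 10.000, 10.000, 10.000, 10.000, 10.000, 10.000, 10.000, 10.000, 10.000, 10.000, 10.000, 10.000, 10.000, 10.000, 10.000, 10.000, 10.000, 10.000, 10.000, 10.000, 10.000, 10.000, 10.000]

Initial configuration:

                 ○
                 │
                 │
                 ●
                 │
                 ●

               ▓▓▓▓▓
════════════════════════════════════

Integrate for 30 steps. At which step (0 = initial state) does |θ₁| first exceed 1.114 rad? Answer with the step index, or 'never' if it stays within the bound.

Answer: never

Derivation:
apply F[0]=-10.000 → step 1: x=-0.003, v=-0.309, θ₁=-0.066, ω₁=0.352, θ₂=0.076, ω₂=0.073
apply F[1]=-10.000 → step 2: x=-0.012, v=-0.622, θ₁=-0.056, ω₁=0.713, θ₂=0.078, ω₂=0.141
apply F[2]=-10.000 → step 3: x=-0.028, v=-0.944, θ₁=-0.038, ω₁=1.095, θ₂=0.081, ω₂=0.200
apply F[3]=-10.000 → step 4: x=-0.050, v=-1.278, θ₁=-0.012, ω₁=1.504, θ₂=0.086, ω₂=0.246
apply F[4]=-10.000 → step 5: x=-0.079, v=-1.624, θ₁=0.023, ω₁=1.946, θ₂=0.091, ω₂=0.275
apply F[5]=-10.000 → step 6: x=-0.115, v=-1.980, θ₁=0.066, ω₁=2.419, θ₂=0.097, ω₂=0.289
apply F[6]=-9.456 → step 7: x=-0.158, v=-2.318, θ₁=0.119, ω₁=2.885, θ₂=0.102, ω₂=0.290
apply F[7]=+10.000 → step 8: x=-0.202, v=-2.019, θ₁=0.173, ω₁=2.540, θ₂=0.108, ω₂=0.277
apply F[8]=+10.000 → step 9: x=-0.239, v=-1.750, θ₁=0.221, ω₁=2.259, θ₂=0.113, ω₂=0.245
apply F[9]=+10.000 → step 10: x=-0.272, v=-1.509, θ₁=0.264, ω₁=2.040, θ₂=0.118, ω₂=0.192
apply F[10]=+10.000 → step 11: x=-0.300, v=-1.293, θ₁=0.303, ω₁=1.875, θ₂=0.121, ω₂=0.119
apply F[11]=+10.000 → step 12: x=-0.324, v=-1.097, θ₁=0.339, ω₁=1.757, θ₂=0.122, ω₂=0.029
apply F[12]=+10.000 → step 13: x=-0.344, v=-0.918, θ₁=0.374, ω₁=1.678, θ₂=0.122, ω₂=-0.078
apply F[13]=+10.000 → step 14: x=-0.360, v=-0.752, θ₁=0.407, ω₁=1.632, θ₂=0.119, ω₂=-0.199
apply F[14]=+10.000 → step 15: x=-0.374, v=-0.596, θ₁=0.439, ω₁=1.615, θ₂=0.114, ω₂=-0.333
apply F[15]=+10.000 → step 16: x=-0.384, v=-0.448, θ₁=0.472, ω₁=1.622, θ₂=0.106, ω₂=-0.479
apply F[16]=+10.000 → step 17: x=-0.392, v=-0.305, θ₁=0.504, ω₁=1.649, θ₂=0.095, ω₂=-0.636
apply F[17]=+10.000 → step 18: x=-0.396, v=-0.165, θ₁=0.538, ω₁=1.691, θ₂=0.080, ω₂=-0.803
apply F[18]=+10.000 → step 19: x=-0.398, v=-0.026, θ₁=0.572, ω₁=1.746, θ₂=0.063, ω₂=-0.979
apply F[19]=+10.000 → step 20: x=-0.398, v=0.113, θ₁=0.607, ω₁=1.809, θ₂=0.041, ω₂=-1.161
apply F[20]=+10.000 → step 21: x=-0.394, v=0.255, θ₁=0.644, ω₁=1.878, θ₂=0.016, ω₂=-1.349
apply F[21]=+10.000 → step 22: x=-0.387, v=0.401, θ₁=0.683, ω₁=1.949, θ₂=-0.013, ω₂=-1.541
apply F[22]=+10.000 → step 23: x=-0.378, v=0.551, θ₁=0.722, ω₁=2.019, θ₂=-0.046, ω₂=-1.736
apply F[23]=+10.000 → step 24: x=-0.365, v=0.706, θ₁=0.763, ω₁=2.087, θ₂=-0.082, ω₂=-1.932
apply F[24]=+10.000 → step 25: x=-0.350, v=0.866, θ₁=0.806, ω₁=2.150, θ₂=-0.123, ω₂=-2.128
apply F[25]=+10.000 → step 26: x=-0.331, v=1.031, θ₁=0.849, ω₁=2.208, θ₂=-0.167, ω₂=-2.323
apply F[26]=+10.000 → step 27: x=-0.308, v=1.200, θ₁=0.894, ω₁=2.259, θ₂=-0.216, ω₂=-2.517
apply F[27]=+10.000 → step 28: x=-0.283, v=1.371, θ₁=0.940, ω₁=2.302, θ₂=-0.268, ω₂=-2.710
apply F[28]=+10.000 → step 29: x=-0.253, v=1.545, θ₁=0.986, ω₁=2.338, θ₂=-0.324, ω₂=-2.902
apply F[29]=+10.000 → step 30: x=-0.221, v=1.718, θ₁=1.033, ω₁=2.367, θ₂=-0.384, ω₂=-3.094
max |θ₁| = 1.033 ≤ 1.114 over all 31 states.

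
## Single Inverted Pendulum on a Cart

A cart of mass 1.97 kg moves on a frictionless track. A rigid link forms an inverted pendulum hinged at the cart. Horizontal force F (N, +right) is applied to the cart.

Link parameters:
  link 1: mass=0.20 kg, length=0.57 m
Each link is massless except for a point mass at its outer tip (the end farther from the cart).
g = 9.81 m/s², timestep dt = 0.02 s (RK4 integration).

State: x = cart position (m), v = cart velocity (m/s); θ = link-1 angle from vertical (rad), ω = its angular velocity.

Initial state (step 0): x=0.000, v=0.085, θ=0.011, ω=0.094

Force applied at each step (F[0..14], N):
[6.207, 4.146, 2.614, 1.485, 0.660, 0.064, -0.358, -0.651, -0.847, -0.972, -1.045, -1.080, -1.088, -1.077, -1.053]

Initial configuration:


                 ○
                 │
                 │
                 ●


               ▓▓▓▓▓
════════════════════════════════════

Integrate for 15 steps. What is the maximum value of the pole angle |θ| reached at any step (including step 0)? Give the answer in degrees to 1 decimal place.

Answer: 1.1°

Derivation:
apply F[0]=+6.207 → step 1: x=0.002, v=0.148, θ=0.012, ω=-0.012
apply F[1]=+4.146 → step 2: x=0.006, v=0.190, θ=0.011, ω=-0.082
apply F[2]=+2.614 → step 3: x=0.010, v=0.216, θ=0.009, ω=-0.124
apply F[3]=+1.485 → step 4: x=0.014, v=0.231, θ=0.006, ω=-0.148
apply F[4]=+0.660 → step 5: x=0.019, v=0.238, θ=0.003, ω=-0.158
apply F[5]=+0.064 → step 6: x=0.024, v=0.238, θ=-0.000, ω=-0.159
apply F[6]=-0.358 → step 7: x=0.028, v=0.235, θ=-0.003, ω=-0.153
apply F[7]=-0.651 → step 8: x=0.033, v=0.228, θ=-0.006, ω=-0.143
apply F[8]=-0.847 → step 9: x=0.037, v=0.220, θ=-0.009, ω=-0.131
apply F[9]=-0.972 → step 10: x=0.042, v=0.210, θ=-0.011, ω=-0.117
apply F[10]=-1.045 → step 11: x=0.046, v=0.200, θ=-0.014, ω=-0.104
apply F[11]=-1.080 → step 12: x=0.050, v=0.189, θ=-0.016, ω=-0.090
apply F[12]=-1.088 → step 13: x=0.053, v=0.178, θ=-0.017, ω=-0.077
apply F[13]=-1.077 → step 14: x=0.057, v=0.168, θ=-0.019, ω=-0.064
apply F[14]=-1.053 → step 15: x=0.060, v=0.157, θ=-0.020, ω=-0.053
Max |angle| over trajectory = 0.020 rad = 1.1°.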